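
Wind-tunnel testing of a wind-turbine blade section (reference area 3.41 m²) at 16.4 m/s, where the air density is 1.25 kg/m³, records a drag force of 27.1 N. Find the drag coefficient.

From D = ½ρv²S·CD, rearranging gives CD = 2D/(ρv²S).
CD = 2 × 27.1 / (1.25 × 16.4² × 3.41) = 0.0473

CD = 0.0473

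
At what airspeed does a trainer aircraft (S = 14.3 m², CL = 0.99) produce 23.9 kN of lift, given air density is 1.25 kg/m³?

L = ½ρv²S·CL ⇒ v = √(2L/(ρ·S·CL))
v = √(2 × 23900 / (1.25 × 14.3 × 0.99)) = √2701 = 52 m/s

v = 52 m/s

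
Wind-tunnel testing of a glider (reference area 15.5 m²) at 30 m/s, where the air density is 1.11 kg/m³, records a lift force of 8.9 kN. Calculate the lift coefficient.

From L = ½ρv²S·CL, rearranging gives CL = 2L/(ρv²S).
CL = 2 × 8900 / (1.11 × 30² × 15.5) = 1.15

CL = 1.15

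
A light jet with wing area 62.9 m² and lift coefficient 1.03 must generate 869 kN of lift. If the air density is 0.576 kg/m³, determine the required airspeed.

L = ½ρv²S·CL ⇒ v = √(2L/(ρ·S·CL))
v = √(2 × 8.69×10^5 / (0.576 × 62.9 × 1.03)) = √46570 = 216 m/s

v = 216 m/s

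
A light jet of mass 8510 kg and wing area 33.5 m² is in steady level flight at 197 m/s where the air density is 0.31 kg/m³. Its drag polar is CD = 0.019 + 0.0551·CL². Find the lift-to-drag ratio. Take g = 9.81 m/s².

Level flight ⇒ L = W = m·g = 8510 × 9.81 = 83483 N.
Dynamic pressure q = 0.5 × 0.31 × 197² = 6015 Pa.
CL = W/(q·S) = 83483 / (6015 × 33.5) = 0.4143.
CD = 0.019 + 0.0551 × 0.4143² = 0.02846.
L/D = CL/CD = 0.4143 / 0.02846 = 14.6

L/D = 14.6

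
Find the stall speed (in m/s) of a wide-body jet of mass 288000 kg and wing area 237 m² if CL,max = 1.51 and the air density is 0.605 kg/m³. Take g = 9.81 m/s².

V_stall = 162 m/s

At stall, lift equals weight: L = W = m·g = 288000 × 9.81 = 2.825×10^6 N.
From L = ½ρV²S·CL,max = W: V_stall = √(2W/(ρSCL,max)) = √(2·2.825×10^6/(0.605·237·1.51))
V_stall = √26100 = 162 m/s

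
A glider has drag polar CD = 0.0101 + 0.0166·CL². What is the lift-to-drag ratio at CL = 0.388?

L/D = 30.8

CD = 0.0101 + 0.0166 × 0.388² = 0.0126
L/D = CL/CD = 0.388 / 0.0126 = 30.8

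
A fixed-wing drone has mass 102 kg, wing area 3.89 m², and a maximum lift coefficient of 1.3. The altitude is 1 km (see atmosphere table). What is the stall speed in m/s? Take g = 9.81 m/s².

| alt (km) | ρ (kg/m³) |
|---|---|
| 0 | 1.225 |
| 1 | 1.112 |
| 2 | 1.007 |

V_stall = 18.9 m/s

At 1 km, from the table: ρ = 1.112 kg/m³.
Stall occurs when L = W at CL,max. W = mg = 102 × 9.81 = 1001 N.
From L = ½ρV²S·CL,max = W: V_stall = √(2W/(ρSCL,max)) = √(2·1001/(1.112·3.89·1.3))
V_stall = √355.9 = 18.9 m/s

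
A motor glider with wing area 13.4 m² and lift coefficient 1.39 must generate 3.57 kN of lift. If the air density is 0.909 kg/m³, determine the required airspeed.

L = ½ρv²S·CL ⇒ v = √(2L/(ρ·S·CL))
v = √(2 × 3570 / (0.909 × 13.4 × 1.39)) = √421.7 = 20.5 m/s

v = 20.5 m/s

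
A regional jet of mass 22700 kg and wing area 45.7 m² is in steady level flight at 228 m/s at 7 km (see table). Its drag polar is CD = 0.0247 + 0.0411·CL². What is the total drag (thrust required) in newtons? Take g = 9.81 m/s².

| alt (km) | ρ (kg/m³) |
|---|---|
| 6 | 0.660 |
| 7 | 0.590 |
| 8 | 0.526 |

At 7 km, from the table: ρ = 0.590 kg/m³.
Level flight ⇒ L = W = m·g = 22700 × 9.81 = 2.2269×10^5 N.
Dynamic pressure q = 0.5 × 0.59 × 228² = 15340 Pa.
CL = W/(q·S) = 2.2269×10^5 / (15340 × 45.7) = 0.3178.
CD = 0.0247 + 0.0411 × 0.3178² = 0.02885.
D = q·S·CD = 15340 × 45.7 × 0.02885 = 20220 N

D = 20200 N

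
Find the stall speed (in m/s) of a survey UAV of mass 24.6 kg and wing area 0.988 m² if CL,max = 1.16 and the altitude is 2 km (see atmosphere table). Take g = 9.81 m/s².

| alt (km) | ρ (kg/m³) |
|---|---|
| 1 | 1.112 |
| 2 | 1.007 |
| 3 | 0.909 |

At 2 km, from the table: ρ = 1.007 kg/m³.
Stall occurs when L = W at CL,max. W = mg = 24.6 × 9.81 = 241.3 N.
From L = ½ρV²S·CL,max = W: V_stall = √(2W/(ρSCL,max)) = √(2·241.3/(1.007·0.988·1.16))
V_stall = √418.2 = 20.5 m/s

V_stall = 20.5 m/s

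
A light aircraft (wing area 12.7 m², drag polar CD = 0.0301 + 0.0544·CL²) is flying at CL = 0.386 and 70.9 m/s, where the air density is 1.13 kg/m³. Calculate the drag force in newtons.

D = 1380 N

CD = 0.0301 + 0.0544 × 0.386² = 0.03821
D = ½ρv²S·CD = ½ × 1.13 × 70.9² × 12.7 × 0.03821 = 1380 N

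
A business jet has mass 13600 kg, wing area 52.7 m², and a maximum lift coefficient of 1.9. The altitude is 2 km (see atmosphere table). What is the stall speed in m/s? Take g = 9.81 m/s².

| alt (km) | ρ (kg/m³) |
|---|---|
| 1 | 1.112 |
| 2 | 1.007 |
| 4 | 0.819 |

V_stall = 51.4 m/s

At 2 km, from the table: ρ = 1.007 kg/m³.
Weight W = mg = 13600 × 9.81 = 1.334×10^5 N.
V_stall = √(2W/(ρ·S·CL,max)) = √(2 × 1.334×10^5 / (1.007 × 52.7 × 1.9))
V_stall = √2646 = 51.4 m/s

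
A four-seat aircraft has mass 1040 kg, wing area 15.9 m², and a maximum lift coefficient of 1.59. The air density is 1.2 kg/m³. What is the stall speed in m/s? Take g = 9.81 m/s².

V_stall = 25.9 m/s

At stall, lift equals weight: L = W = m·g = 1040 × 9.81 = 10200 N.
From L = ½ρV²S·CL,max = W: V_stall = √(2W/(ρSCL,max)) = √(2·10200/(1.2·15.9·1.59))
V_stall = √672.6 = 25.9 m/s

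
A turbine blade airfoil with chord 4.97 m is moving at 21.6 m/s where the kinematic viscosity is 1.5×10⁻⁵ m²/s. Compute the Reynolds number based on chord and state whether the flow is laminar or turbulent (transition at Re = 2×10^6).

Re = v·c/ν = 21.6 × 4.97 / (1.5×10⁻⁵) = 7.16×10^6
Since 7.16×10^6 > 2×10^6, the flow is turbulent.

Re = 7.16×10^6 (turbulent)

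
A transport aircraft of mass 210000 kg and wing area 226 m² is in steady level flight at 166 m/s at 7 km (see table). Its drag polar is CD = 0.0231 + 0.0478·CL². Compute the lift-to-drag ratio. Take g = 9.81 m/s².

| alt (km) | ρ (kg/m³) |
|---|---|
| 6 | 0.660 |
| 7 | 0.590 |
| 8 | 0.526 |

At 7 km, from the table: ρ = 0.590 kg/m³.
Weight W = mg = 210000 × 9.81 = 2.0601×10^6 N; in level flight L = W.
q = ½ρv² = ½ × 0.59 × 166² = 8129 Pa.
Required CL = L/(qS) = 2.0601×10^6/(8129·226) = 1.121.
CD = 0.0231 + 0.0478 × 1.121² = 0.08321.
L/D = CL/CD = 1.121 / 0.08321 = 13.5

L/D = 13.5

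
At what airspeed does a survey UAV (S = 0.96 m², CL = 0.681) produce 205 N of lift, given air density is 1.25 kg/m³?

v = 22.4 m/s

L = ½ρv²S·CL ⇒ v = √(2L/(ρ·S·CL))
v = √(2 × 205 / (1.25 × 0.96 × 0.681)) = √501.7 = 22.4 m/s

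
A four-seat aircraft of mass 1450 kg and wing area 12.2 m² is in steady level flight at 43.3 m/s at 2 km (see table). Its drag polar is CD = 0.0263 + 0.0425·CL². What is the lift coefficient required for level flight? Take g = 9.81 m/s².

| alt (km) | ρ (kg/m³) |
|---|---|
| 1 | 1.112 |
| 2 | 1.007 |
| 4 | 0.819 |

At 2 km, from the table: ρ = 1.007 kg/m³.
In steady level flight, lift balances weight: W = mg = 1450 × 9.81 = 14224 N.
Dynamic pressure q = 0.5 × 1.007 × 43.3² = 944 Pa.
CL = 2W/(ρv²S) = 2×14224/(1.007×43.3²×12.2) = 1.235.

CL = 1.24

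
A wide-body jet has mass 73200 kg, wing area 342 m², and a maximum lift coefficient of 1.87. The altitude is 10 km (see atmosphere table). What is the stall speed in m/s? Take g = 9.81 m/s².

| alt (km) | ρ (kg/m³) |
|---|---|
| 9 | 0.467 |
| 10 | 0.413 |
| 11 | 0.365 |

At 10 km, from the table: ρ = 0.413 kg/m³.
Stall occurs when L = W at CL,max. W = mg = 73200 × 9.81 = 7.181×10^5 N.
V_stall = √(2W/(ρ·S·CL,max)) = √(2 × 7.181×10^5 / (0.413 × 342 × 1.87))
V_stall = √5437 = 73.7 m/s

V_stall = 73.7 m/s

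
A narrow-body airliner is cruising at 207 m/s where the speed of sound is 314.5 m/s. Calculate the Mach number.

M = 0.658

M = v/a = 207 / 314.5 = 0.658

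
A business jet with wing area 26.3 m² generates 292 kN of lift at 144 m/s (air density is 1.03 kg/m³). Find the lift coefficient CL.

CL = 1.04

From L = ½ρv²S·CL, rearranging gives CL = 2L/(ρv²S).
CL = 2 × 2.92×10^5 / (1.03 × 144² × 26.3) = 1.04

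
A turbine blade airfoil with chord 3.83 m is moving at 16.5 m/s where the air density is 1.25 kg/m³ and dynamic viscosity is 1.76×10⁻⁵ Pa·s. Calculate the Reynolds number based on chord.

Re = 4.49×10^6

Re = ρ·v·c/μ = 1.25 × 16.5 × 3.83 / (1.76×10⁻⁵) = 4.49×10^6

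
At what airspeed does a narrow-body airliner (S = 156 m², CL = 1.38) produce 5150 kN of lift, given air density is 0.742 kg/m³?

L = ½ρv²S·CL ⇒ v = √(2L/(ρ·S·CL))
v = √(2 × 5.15×10^6 / (0.742 × 156 × 1.38)) = √64480 = 254 m/s

v = 254 m/s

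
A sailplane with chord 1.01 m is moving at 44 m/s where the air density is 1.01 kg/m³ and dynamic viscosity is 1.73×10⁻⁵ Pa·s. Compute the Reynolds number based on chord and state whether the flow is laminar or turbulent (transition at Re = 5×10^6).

Re = ρ·v·c/μ = 1.01 × 44 × 1.01 / (1.73×10⁻⁵) = 2.59×10^6
Since 2.59×10^6 < 5×10^6, the flow is laminar.

Re = 2.59×10^6 (laminar)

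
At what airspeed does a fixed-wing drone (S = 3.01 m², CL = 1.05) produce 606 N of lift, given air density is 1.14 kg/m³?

v = 18.3 m/s

L = ½ρv²S·CL ⇒ v = √(2L/(ρ·S·CL))
v = √(2 × 606 / (1.14 × 3.01 × 1.05)) = √336.4 = 18.3 m/s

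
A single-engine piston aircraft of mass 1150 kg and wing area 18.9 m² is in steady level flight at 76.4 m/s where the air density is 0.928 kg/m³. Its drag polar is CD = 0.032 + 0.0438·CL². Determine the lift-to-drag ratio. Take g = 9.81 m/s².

L/D = 6.46

In steady level flight, lift balances weight: W = mg = 1150 × 9.81 = 11282 N.
q = ½ρv² = ½ × 0.928 × 76.4² = 2708 Pa.
CL = 2W/(ρv²S) = 2×11282/(0.928×76.4²×18.9) = 0.2204.
CD = 0.032 + 0.0438 × 0.2204² = 0.03413.
L/D = CL/CD = 0.2204 / 0.03413 = 6.46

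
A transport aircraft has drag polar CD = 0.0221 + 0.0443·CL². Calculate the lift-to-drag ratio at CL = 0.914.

L/D = 15.5

CD = 0.0221 + 0.0443 × 0.914² = 0.05911
L/D = CL/CD = 0.914 / 0.05911 = 15.5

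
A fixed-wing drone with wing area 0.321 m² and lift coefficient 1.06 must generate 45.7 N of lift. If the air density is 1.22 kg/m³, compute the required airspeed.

L = ½ρv²S·CL ⇒ v = √(2L/(ρ·S·CL))
v = √(2 × 45.7 / (1.22 × 0.321 × 1.06)) = √220.2 = 14.8 m/s

v = 14.8 m/s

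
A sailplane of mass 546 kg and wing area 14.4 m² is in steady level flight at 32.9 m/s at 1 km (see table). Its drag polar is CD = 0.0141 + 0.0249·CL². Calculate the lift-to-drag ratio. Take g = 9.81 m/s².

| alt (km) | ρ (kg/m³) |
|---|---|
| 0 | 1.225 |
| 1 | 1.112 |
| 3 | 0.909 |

At 1 km, from the table: ρ = 1.112 kg/m³.
Weight W = mg = 546 × 9.81 = 5356.3 N; in level flight L = W.
q = ½ρv² = ½ × 1.112 × 32.9² = 601.8 Pa.
CL = W/(q·S) = 5356.3 / (601.8 × 14.4) = 0.6181.
CD = 0.0141 + 0.0249 × 0.6181² = 0.02361.
L/D = CL/CD = 0.6181 / 0.02361 = 26.2

L/D = 26.2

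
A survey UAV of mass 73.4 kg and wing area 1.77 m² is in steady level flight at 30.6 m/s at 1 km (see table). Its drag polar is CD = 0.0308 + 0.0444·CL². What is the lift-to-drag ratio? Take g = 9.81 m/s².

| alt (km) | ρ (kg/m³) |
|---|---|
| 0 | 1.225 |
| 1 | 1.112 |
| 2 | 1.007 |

At 1 km, from the table: ρ = 1.112 kg/m³.
Level flight ⇒ L = W = m·g = 73.4 × 9.81 = 720.05 N.
Dynamic pressure q = 0.5 × 1.112 × 30.6² = 520.6 Pa.
CL = 2W/(ρv²S) = 2×720.05/(1.112×30.6²×1.77) = 0.7814.
CD = 0.0308 + 0.0444 × 0.7814² = 0.05791.
L/D = CL/CD = 0.7814 / 0.05791 = 13.5

L/D = 13.5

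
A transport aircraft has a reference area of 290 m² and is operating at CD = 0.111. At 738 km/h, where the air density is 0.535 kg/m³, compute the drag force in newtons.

D = 3.62×10^5 N

Convert speed: v = 738 km/h ÷ 3.6 = 205 m/s.
D = ½ρv²S·CD = ½ × 0.535 × 205² × 290 × 0.111 = 3.62×10^5 N ≈ 362 kN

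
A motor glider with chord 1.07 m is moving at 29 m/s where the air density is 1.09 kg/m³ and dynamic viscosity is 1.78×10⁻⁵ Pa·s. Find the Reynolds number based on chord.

Re = 1.9×10^6

Re = ρ·v·c/μ = 1.09 × 29 × 1.07 / (1.78×10⁻⁵) = 1.9×10^6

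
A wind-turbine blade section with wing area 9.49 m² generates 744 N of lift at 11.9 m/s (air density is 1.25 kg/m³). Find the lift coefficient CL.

From L = ½ρv²S·CL, rearranging gives CL = 2L/(ρv²S).
CL = 2 × 744 / (1.25 × 11.9² × 9.49) = 0.886

CL = 0.886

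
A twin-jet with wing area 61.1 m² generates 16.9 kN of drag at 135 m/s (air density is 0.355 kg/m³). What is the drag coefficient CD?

CD = 0.0855

From D = ½ρv²S·CD, rearranging gives CD = 2D/(ρv²S).
CD = 2 × 16900 / (0.355 × 135² × 61.1) = 0.0855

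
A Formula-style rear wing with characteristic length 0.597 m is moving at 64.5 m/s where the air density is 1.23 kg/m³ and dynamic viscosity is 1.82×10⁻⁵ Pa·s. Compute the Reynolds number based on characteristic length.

Re = ρ·v·c/μ = 1.23 × 64.5 × 0.597 / (1.82×10⁻⁵) = 2.6×10^6

Re = 2.6×10^6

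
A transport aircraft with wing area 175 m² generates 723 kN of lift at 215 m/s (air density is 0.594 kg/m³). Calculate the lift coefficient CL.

CL = 0.301

From L = ½ρv²S·CL, rearranging gives CL = 2L/(ρv²S).
CL = 2 × 7.23×10^5 / (0.594 × 215² × 175) = 0.301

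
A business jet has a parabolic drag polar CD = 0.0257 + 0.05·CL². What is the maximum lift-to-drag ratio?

(L/D)max = 13.9

For CD = CD0 + K·CL², (L/D)max occurs at CL* = √(CD0/K) and equals 1/(2√(K·CD0)).
(L/D)max = 1/(2√(0.05 × 0.0257)) = 1/(2 × 0.03585) = 13.9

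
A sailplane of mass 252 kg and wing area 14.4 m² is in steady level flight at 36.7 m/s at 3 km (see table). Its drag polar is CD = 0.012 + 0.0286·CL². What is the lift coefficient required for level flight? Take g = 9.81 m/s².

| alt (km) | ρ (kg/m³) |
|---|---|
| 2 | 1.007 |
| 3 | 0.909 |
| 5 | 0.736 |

CL = 0.28

At 3 km, from the table: ρ = 0.909 kg/m³.
In steady level flight, lift balances weight: W = mg = 252 × 9.81 = 2472.1 N.
Dynamic pressure q = 0.5 × 0.909 × 36.7² = 612.2 Pa.
CL = 2W/(ρv²S) = 2×2472.1/(0.909×36.7²×14.4) = 0.2804.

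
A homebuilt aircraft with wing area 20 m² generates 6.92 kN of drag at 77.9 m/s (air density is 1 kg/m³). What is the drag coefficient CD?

CD = 0.114

From D = ½ρv²S·CD, rearranging gives CD = 2D/(ρv²S).
CD = 2 × 6920 / (1 × 77.9² × 20) = 0.114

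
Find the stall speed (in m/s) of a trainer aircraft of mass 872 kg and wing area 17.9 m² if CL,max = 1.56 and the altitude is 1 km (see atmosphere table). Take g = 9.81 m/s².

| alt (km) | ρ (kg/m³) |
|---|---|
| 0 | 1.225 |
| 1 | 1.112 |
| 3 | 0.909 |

V_stall = 23.5 m/s

At 1 km, from the table: ρ = 1.112 kg/m³.
Stall occurs when L = W at CL,max. W = mg = 872 × 9.81 = 8554 N.
V_stall = √(2W/(ρ·S·CL,max)) = √(2 × 8554 / (1.112 × 17.9 × 1.56))
V_stall = √551 = 23.5 m/s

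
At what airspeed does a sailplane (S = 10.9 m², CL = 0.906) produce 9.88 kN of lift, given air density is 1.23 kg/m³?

v = 40.3 m/s

L = ½ρv²S·CL ⇒ v = √(2L/(ρ·S·CL))
v = √(2 × 9880 / (1.23 × 10.9 × 0.906)) = √1627 = 40.3 m/s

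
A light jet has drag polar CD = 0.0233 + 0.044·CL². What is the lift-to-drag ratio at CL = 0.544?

L/D = 15

CD = 0.0233 + 0.044 × 0.544² = 0.03632
L/D = CL/CD = 0.544 / 0.03632 = 15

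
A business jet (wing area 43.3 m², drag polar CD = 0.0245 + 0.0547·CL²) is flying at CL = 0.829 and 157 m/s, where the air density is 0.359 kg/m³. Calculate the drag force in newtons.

CD = 0.0245 + 0.0547 × 0.829² = 0.06209
D = ½ρv²S·CD = ½ × 0.359 × 157² × 43.3 × 0.06209 = 11900 N

D = 11900 N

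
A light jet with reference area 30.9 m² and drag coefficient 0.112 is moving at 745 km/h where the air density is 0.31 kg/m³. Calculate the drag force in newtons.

Convert speed: v = 745 km/h ÷ 3.6 = 206.9 m/s.
Dynamic pressure q = ½ρv² = ½ × 0.31 × 206.9² = 6638 Pa.
D = q·S·CD = 6638 × 30.9 × 0.112 = 23000 N ≈ 23 kN

D = 23000 N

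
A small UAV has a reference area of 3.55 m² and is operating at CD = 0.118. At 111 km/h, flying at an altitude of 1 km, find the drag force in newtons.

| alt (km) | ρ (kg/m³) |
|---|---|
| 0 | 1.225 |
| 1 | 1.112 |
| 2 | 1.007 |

D = 221 N

At 1 km, from the table: ρ = 1.112 kg/m³.
Convert speed: v = 111 km/h ÷ 3.6 = 30.83 m/s.
Dynamic pressure q = ½ρv² = ½ × 1.112 × 30.83² = 528.6 Pa.
D = q·S·CD = 528.6 × 3.55 × 0.118 = 221 N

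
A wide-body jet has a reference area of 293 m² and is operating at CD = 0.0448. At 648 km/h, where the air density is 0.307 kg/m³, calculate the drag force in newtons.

Convert speed: v = 648 km/h ÷ 3.6 = 180 m/s.
Dynamic pressure q = ½ρv² = ½ × 0.307 × 180² = 4973 Pa.
D = q·S·CD = 4973 × 293 × 0.0448 = 65300 N ≈ 65.3 kN

D = 65300 N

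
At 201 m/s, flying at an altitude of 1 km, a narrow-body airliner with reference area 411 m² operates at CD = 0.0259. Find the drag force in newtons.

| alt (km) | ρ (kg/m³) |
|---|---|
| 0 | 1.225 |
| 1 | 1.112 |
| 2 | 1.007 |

D = 2.39×10^5 N

At 1 km, from the table: ρ = 1.112 kg/m³.
D = ½ρv²S·CD = ½ × 1.112 × 201² × 411 × 0.0259 = 2.39×10^5 N ≈ 239 kN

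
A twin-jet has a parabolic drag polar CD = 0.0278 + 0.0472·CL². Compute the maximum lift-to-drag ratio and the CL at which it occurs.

(L/D)max = 13.8, at CL = 0.767

For CD = CD0 + K·CL², (L/D)max occurs at CL* = √(CD0/K) and equals 1/(2√(K·CD0)).
(L/D)max = 1/(2√(0.0472 × 0.0278)) = 1/(2 × 0.03622) = 13.8
CL* = √(0.0278/0.0472) = 0.767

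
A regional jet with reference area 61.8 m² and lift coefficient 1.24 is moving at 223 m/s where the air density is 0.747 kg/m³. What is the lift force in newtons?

L = 1.42×10^6 N

L = ½ρv²S·CL = ½ × 0.747 × 223² × 61.8 × 1.24 = 1.42×10^6 N ≈ 1420 kN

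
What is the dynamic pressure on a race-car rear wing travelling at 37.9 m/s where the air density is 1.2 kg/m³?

q = ½ρv² = ½ × 1.2 × 37.9² = 862 Pa

q = 862 Pa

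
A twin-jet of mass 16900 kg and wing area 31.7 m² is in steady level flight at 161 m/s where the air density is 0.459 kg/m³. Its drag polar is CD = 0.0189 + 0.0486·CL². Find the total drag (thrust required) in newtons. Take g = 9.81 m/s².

Weight W = mg = 16900 × 9.81 = 1.6579×10^5 N; in level flight L = W.
q = ½ρv² = ½ × 0.459 × 161² = 5949 Pa.
CL = 2W/(ρv²S) = 2×1.6579×10^5/(0.459×161²×31.7) = 0.8791.
CD = 0.0189 + 0.0486 × 0.8791² = 0.05646.
D = q·S·CD = 5949 × 31.7 × 0.05646 = 10650 N

D = 10600 N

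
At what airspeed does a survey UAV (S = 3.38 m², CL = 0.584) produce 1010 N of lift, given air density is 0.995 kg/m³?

v = 32.1 m/s

L = ½ρv²S·CL ⇒ v = √(2L/(ρ·S·CL))
v = √(2 × 1010 / (0.995 × 3.38 × 0.584)) = √1028 = 32.1 m/s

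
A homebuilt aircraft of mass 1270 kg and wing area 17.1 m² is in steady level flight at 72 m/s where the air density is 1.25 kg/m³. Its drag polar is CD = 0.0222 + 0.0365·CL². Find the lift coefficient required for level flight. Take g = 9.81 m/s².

In steady level flight, lift balances weight: W = mg = 1270 × 9.81 = 12459 N.
Dynamic pressure q = 0.5 × 1.25 × 72² = 3240 Pa.
CL = W/(q·S) = 12459 / (3240 × 17.1) = 0.2249.

CL = 0.225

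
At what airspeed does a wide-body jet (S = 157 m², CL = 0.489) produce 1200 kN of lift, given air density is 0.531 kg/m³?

v = 243 m/s

L = ½ρv²S·CL ⇒ v = √(2L/(ρ·S·CL))
v = √(2 × 1.2×10^6 / (0.531 × 157 × 0.489)) = √58870 = 243 m/s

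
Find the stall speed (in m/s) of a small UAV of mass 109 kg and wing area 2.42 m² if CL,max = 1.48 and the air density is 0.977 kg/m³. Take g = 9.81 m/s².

V_stall = 24.7 m/s

Stall occurs when L = W at CL,max. W = mg = 109 × 9.81 = 1069 N.
V_stall = √(2W/(ρ·S·CL,max)) = √(2 × 1069 / (0.977 × 2.42 × 1.48))
V_stall = √611.2 = 24.7 m/s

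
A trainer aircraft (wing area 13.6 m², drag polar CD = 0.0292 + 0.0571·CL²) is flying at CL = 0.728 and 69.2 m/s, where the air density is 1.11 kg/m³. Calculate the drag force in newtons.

D = 2150 N

CD = 0.0292 + 0.0571 × 0.728² = 0.05946
D = ½ρv²S·CD = ½ × 1.11 × 69.2² × 13.6 × 0.05946 = 2150 N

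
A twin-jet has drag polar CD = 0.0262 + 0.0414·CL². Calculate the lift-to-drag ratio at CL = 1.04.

CD = 0.0262 + 0.0414 × 1.04² = 0.07098
L/D = CL/CD = 1.04 / 0.07098 = 14.7

L/D = 14.7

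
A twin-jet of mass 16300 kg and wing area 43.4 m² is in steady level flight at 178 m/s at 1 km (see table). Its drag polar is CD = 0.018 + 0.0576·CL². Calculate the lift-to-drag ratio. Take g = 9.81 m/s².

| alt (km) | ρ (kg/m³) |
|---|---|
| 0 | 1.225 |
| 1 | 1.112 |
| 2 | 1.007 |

L/D = 10.2

At 1 km, from the table: ρ = 1.112 kg/m³.
In steady level flight, lift balances weight: W = mg = 16300 × 9.81 = 1.599×10^5 N.
q = ½ρv² = ½ × 1.112 × 178² = 17620 Pa.
CL = 2W/(ρv²S) = 2×1.599×10^5/(1.112×178²×43.4) = 0.2091.
CD = 0.018 + 0.0576 × 0.2091² = 0.02052.
L/D = CL/CD = 0.2091 / 0.02052 = 10.2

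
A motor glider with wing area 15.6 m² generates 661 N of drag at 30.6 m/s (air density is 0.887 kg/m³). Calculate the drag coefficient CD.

From D = ½ρv²S·CD, rearranging gives CD = 2D/(ρv²S).
CD = 2 × 661 / (0.887 × 30.6² × 15.6) = 0.102

CD = 0.102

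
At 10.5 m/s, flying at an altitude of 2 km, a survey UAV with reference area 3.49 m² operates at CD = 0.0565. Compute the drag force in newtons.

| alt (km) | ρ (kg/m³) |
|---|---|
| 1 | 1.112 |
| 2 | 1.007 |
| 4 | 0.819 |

D = 10.9 N

At 2 km, from the table: ρ = 1.007 kg/m³.
D = ½ρv²S·CD = ½ × 1.007 × 10.5² × 3.49 × 0.0565 = 10.9 N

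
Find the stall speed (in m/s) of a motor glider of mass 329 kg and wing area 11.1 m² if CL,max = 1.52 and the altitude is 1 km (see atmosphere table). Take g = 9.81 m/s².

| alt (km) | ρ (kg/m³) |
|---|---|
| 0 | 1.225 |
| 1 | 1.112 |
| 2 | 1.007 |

At 1 km, from the table: ρ = 1.112 kg/m³.
Weight W = mg = 329 × 9.81 = 3227 N.
From L = ½ρV²S·CL,max = W: V_stall = √(2W/(ρSCL,max)) = √(2·3227/(1.112·11.1·1.52))
V_stall = √344.1 = 18.5 m/s

V_stall = 18.5 m/s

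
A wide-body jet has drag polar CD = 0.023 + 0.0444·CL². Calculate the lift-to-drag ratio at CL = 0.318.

CD = 0.023 + 0.0444 × 0.318² = 0.02749
L/D = CL/CD = 0.318 / 0.02749 = 11.6

L/D = 11.6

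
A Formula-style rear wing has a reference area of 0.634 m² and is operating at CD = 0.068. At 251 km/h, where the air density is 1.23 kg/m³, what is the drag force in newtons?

D = 129 N

Convert speed: v = 251 km/h ÷ 3.6 = 69.72 m/s.
Dynamic pressure q = ½ρv² = ½ × 1.23 × 69.72² = 2990 Pa.
D = q·S·CD = 2990 × 0.634 × 0.068 = 129 N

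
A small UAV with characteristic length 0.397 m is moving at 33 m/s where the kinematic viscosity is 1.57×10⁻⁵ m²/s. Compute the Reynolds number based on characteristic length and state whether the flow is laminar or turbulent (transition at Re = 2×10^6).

Re = v·c/ν = 33 × 0.397 / (1.57×10⁻⁵) = 8.34×10^5
Since 8.34×10^5 < 2×10^6, the flow is laminar.

Re = 8.34×10^5 (laminar)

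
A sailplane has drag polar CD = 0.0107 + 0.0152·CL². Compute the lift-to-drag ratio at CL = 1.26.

CD = 0.0107 + 0.0152 × 1.26² = 0.03483
L/D = CL/CD = 1.26 / 0.03483 = 36.2

L/D = 36.2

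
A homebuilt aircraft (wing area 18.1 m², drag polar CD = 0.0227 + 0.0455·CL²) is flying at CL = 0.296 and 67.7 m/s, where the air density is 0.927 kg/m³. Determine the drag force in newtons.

D = 1030 N

CD = 0.0227 + 0.0455 × 0.296² = 0.02669
D = ½ρv²S·CD = ½ × 0.927 × 67.7² × 18.1 × 0.02669 = 1030 N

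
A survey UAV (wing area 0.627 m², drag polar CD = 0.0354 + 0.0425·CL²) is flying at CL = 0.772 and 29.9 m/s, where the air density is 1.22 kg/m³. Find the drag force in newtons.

D = 20.8 N

CD = 0.0354 + 0.0425 × 0.772² = 0.06073
D = ½ρv²S·CD = ½ × 1.22 × 29.9² × 0.627 × 0.06073 = 20.8 N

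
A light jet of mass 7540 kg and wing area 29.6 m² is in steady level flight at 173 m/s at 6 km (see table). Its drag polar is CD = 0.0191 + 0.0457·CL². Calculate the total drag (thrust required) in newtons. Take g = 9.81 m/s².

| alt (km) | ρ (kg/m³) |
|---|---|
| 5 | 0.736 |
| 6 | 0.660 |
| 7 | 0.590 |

At 6 km, from the table: ρ = 0.660 kg/m³.
In steady level flight, lift balances weight: W = mg = 7540 × 9.81 = 73967 N.
q = ½ρv² = ½ × 0.66 × 173² = 9877 Pa.
CL = 2W/(ρv²S) = 2×73967/(0.66×173²×29.6) = 0.253.
CD = 0.0191 + 0.0457 × 0.253² = 0.02203.
D = q·S·CD = 9877 × 29.6 × 0.02203 = 6439 N

D = 6440 N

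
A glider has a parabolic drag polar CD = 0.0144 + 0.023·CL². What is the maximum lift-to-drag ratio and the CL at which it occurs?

(L/D)max = 27.5, at CL = 0.791

For CD = CD0 + K·CL², (L/D)max occurs at CL* = √(CD0/K) and equals 1/(2√(K·CD0)).
(L/D)max = 1/(2√(0.023 × 0.0144)) = 1/(2 × 0.0182) = 27.5
CL* = √(0.0144/0.023) = 0.791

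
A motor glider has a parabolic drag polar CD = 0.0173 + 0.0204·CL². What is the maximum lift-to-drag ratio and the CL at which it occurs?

For CD = CD0 + K·CL², (L/D)max occurs at CL* = √(CD0/K) and equals 1/(2√(K·CD0)).
(L/D)max = 1/(2√(0.0204 × 0.0173)) = 1/(2 × 0.01879) = 26.6
CL* = √(0.0173/0.0204) = 0.921

(L/D)max = 26.6, at CL = 0.921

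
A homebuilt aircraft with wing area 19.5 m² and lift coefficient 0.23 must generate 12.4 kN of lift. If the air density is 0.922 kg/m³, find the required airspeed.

v = 77.4 m/s

L = ½ρv²S·CL ⇒ v = √(2L/(ρ·S·CL))
v = √(2 × 12400 / (0.922 × 19.5 × 0.23)) = √5997 = 77.4 m/s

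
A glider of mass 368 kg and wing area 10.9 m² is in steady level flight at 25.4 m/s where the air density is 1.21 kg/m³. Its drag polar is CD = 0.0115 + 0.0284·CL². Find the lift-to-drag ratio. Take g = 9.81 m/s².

L/D = 26.6

Weight W = mg = 368 × 9.81 = 3610.1 N; in level flight L = W.
Dynamic pressure q = 0.5 × 1.21 × 25.4² = 390.3 Pa.
CL = 2W/(ρv²S) = 2×3610.1/(1.21×25.4²×10.9) = 0.8485.
CD = 0.0115 + 0.0284 × 0.8485² = 0.03195.
L/D = CL/CD = 0.8485 / 0.03195 = 26.6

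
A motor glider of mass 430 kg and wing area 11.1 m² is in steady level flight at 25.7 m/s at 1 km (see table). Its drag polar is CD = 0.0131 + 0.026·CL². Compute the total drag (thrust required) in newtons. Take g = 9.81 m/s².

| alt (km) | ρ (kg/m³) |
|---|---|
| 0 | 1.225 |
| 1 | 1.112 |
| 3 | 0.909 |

D = 167 N

At 1 km, from the table: ρ = 1.112 kg/m³.
In steady level flight, lift balances weight: W = mg = 430 × 9.81 = 4218.3 N.
Dynamic pressure q = 0.5 × 1.112 × 25.7² = 367.2 Pa.
CL = 2W/(ρv²S) = 2×4218.3/(1.112×25.7²×11.1) = 1.035.
CD = 0.0131 + 0.026 × 1.035² = 0.04094.
D = q·S·CD = 367.2 × 11.1 × 0.04094 = 166.9 N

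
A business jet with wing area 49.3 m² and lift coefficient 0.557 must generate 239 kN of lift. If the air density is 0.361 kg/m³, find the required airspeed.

v = 220 m/s

L = ½ρv²S·CL ⇒ v = √(2L/(ρ·S·CL))
v = √(2 × 2.39×10^5 / (0.361 × 49.3 × 0.557)) = √48220 = 220 m/s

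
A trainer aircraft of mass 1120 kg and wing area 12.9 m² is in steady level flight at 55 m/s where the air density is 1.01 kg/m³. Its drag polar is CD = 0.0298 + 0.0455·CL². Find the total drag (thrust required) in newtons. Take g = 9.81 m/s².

Weight W = mg = 1120 × 9.81 = 10987 N; in level flight L = W.
Dynamic pressure q = 0.5 × 1.01 × 55² = 1528 Pa.
CL = 2W/(ρv²S) = 2×10987/(1.01×55²×12.9) = 0.5575.
CD = 0.0298 + 0.0455 × 0.5575² = 0.04394.
D = q·S·CD = 1528 × 12.9 × 0.04394 = 866 N

D = 866 N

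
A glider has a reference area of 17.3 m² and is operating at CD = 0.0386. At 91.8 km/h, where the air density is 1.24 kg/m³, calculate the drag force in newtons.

D = 269 N

Convert speed: v = 91.8 km/h ÷ 3.6 = 25.5 m/s.
Dynamic pressure q = ½ρv² = ½ × 1.24 × 25.5² = 403.2 Pa.
D = q·S·CD = 403.2 × 17.3 × 0.0386 = 269 N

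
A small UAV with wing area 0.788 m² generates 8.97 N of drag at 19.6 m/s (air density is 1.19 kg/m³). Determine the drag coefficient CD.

From D = ½ρv²S·CD, rearranging gives CD = 2D/(ρv²S).
CD = 2 × 8.97 / (1.19 × 19.6² × 0.788) = 0.0498

CD = 0.0498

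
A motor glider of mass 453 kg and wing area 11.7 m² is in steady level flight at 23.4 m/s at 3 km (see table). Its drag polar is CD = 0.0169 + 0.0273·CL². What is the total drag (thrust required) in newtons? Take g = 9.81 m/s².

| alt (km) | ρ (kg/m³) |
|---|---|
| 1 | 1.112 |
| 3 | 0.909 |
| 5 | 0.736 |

At 3 km, from the table: ρ = 0.909 kg/m³.
In steady level flight, lift balances weight: W = mg = 453 × 9.81 = 4443.9 N.
q = ½ρv² = ½ × 0.909 × 23.4² = 248.9 Pa.
CL = 2W/(ρv²S) = 2×4443.9/(0.909×23.4²×11.7) = 1.526.
CD = 0.0169 + 0.0273 × 1.526² = 0.08049.
D = q·S·CD = 248.9 × 11.7 × 0.08049 = 234.4 N

D = 234 N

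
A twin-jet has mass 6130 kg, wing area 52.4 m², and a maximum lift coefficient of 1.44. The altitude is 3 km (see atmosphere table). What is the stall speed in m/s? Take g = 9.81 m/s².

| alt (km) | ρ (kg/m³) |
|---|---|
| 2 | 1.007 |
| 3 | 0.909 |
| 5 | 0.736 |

V_stall = 41.9 m/s

At 3 km, from the table: ρ = 0.909 kg/m³.
Weight W = mg = 6130 × 9.81 = 60140 N.
V_stall = √(2W/(ρ·S·CL,max)) = √(2 × 60140 / (0.909 × 52.4 × 1.44))
V_stall = √1753 = 41.9 m/s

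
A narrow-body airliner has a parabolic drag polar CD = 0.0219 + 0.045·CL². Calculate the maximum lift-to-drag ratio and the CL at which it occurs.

(L/D)max = 15.9, at CL = 0.698

For CD = CD0 + K·CL², (L/D)max occurs at CL* = √(CD0/K) and equals 1/(2√(K·CD0)).
(L/D)max = 1/(2√(0.045 × 0.0219)) = 1/(2 × 0.03139) = 15.9
CL* = √(0.0219/0.045) = 0.698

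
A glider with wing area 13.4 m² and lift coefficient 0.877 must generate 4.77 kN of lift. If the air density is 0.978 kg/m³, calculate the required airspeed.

v = 28.8 m/s

L = ½ρv²S·CL ⇒ v = √(2L/(ρ·S·CL))
v = √(2 × 4770 / (0.978 × 13.4 × 0.877)) = √830.1 = 28.8 m/s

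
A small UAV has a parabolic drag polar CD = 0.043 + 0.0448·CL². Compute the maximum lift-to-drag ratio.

(L/D)max = 11.4

For CD = CD0 + K·CL², (L/D)max occurs at CL* = √(CD0/K) and equals 1/(2√(K·CD0)).
(L/D)max = 1/(2√(0.0448 × 0.043)) = 1/(2 × 0.04389) = 11.4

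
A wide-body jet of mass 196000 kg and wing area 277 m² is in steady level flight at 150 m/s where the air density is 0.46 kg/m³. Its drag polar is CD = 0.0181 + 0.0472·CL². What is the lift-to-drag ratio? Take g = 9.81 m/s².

L/D = 13

In steady level flight, lift balances weight: W = mg = 196000 × 9.81 = 1.9228×10^6 N.
Dynamic pressure q = 0.5 × 0.46 × 150² = 5175 Pa.
Required CL = L/(qS) = 1.9228×10^6/(5175·277) = 1.341.
CD = 0.0181 + 0.0472 × 1.341² = 0.103.
L/D = CL/CD = 1.341 / 0.103 = 13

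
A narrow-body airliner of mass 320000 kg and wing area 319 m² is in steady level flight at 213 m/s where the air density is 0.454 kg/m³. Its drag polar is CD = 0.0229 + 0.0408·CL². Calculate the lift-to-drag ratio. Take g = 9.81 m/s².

L/D = 15.9

Weight W = mg = 320000 × 9.81 = 3.1392×10^6 N; in level flight L = W.
q = ½ρv² = ½ × 0.454 × 213² = 10300 Pa.
Required CL = L/(qS) = 3.1392×10^6/(10300·319) = 0.9555.
CD = 0.0229 + 0.0408 × 0.9555² = 0.06015.
L/D = CL/CD = 0.9555 / 0.06015 = 15.9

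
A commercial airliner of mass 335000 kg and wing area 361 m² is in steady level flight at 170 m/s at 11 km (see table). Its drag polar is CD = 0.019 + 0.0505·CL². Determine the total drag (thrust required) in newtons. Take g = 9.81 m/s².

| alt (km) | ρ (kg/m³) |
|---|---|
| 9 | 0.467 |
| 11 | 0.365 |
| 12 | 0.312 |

At 11 km, from the table: ρ = 0.365 kg/m³.
Weight W = mg = 335000 × 9.81 = 3.2864×10^6 N; in level flight L = W.
Dynamic pressure q = 0.5 × 0.365 × 170² = 5274 Pa.
Required CL = L/(qS) = 3.2864×10^6/(5274·361) = 1.726.
CD = 0.019 + 0.0505 × 1.726² = 0.1694.
D = q·S·CD = 5274 × 361 × 0.1694 = 3.226×10^5 N

D = 3.23×10^5 N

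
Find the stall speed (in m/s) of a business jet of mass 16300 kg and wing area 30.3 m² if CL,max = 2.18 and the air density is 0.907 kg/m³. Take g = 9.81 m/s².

V_stall = 73.1 m/s

Weight W = mg = 16300 × 9.81 = 1.599×10^5 N.
V_stall = √(2W/(ρ·S·CL,max)) = √(2 × 1.599×10^5 / (0.907 × 30.3 × 2.18))
V_stall = √5338 = 73.1 m/s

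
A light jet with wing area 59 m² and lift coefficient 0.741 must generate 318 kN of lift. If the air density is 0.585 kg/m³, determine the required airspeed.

v = 158 m/s

L = ½ρv²S·CL ⇒ v = √(2L/(ρ·S·CL))
v = √(2 × 3.18×10^5 / (0.585 × 59 × 0.741)) = √24870 = 158 m/s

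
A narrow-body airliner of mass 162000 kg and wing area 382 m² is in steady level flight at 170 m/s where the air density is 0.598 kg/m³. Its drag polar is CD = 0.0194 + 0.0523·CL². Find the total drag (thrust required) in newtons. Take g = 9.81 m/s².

D = 1.04×10^5 N

In steady level flight, lift balances weight: W = mg = 162000 × 9.81 = 1.5892×10^6 N.
q = ½ρv² = ½ × 0.598 × 170² = 8641 Pa.
Required CL = L/(qS) = 1.5892×10^6/(8641·382) = 0.4815.
CD = 0.0194 + 0.0523 × 0.4815² = 0.03152.
D = q·S·CD = 8641 × 382 × 0.03152 = 1.041×10^5 N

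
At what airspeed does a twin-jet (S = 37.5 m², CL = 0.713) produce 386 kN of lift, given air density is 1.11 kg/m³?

L = ½ρv²S·CL ⇒ v = √(2L/(ρ·S·CL))
v = √(2 × 3.86×10^5 / (1.11 × 37.5 × 0.713)) = √26010 = 161 m/s

v = 161 m/s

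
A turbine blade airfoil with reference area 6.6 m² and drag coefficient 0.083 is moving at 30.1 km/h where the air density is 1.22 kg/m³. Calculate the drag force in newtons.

Convert speed: v = 30.1 km/h ÷ 3.6 = 8.361 m/s.
Dynamic pressure q = ½ρv² = ½ × 1.22 × 8.361² = 42.64 Pa.
D = q·S·CD = 42.64 × 6.6 × 0.083 = 23.4 N

D = 23.4 N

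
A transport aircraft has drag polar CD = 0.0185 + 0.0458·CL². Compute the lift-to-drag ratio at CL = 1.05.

CD = 0.0185 + 0.0458 × 1.05² = 0.06899
L/D = CL/CD = 1.05 / 0.06899 = 15.2

L/D = 15.2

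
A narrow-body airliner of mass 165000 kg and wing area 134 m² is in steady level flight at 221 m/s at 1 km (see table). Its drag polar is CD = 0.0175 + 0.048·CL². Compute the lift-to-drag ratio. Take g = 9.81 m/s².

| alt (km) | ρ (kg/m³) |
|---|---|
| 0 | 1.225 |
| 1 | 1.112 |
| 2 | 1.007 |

At 1 km, from the table: ρ = 1.112 kg/m³.
Level flight ⇒ L = W = m·g = 165000 × 9.81 = 1.6186×10^6 N.
q = ½ρv² = ½ × 1.112 × 221² = 27160 Pa.
Required CL = L/(qS) = 1.6186×10^6/(27160·134) = 0.4448.
CD = 0.0175 + 0.048 × 0.4448² = 0.027.
L/D = CL/CD = 0.4448 / 0.027 = 16.5

L/D = 16.5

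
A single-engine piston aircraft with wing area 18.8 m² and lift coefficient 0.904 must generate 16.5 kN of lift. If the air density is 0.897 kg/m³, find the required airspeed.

v = 46.5 m/s

L = ½ρv²S·CL ⇒ v = √(2L/(ρ·S·CL))
v = √(2 × 16500 / (0.897 × 18.8 × 0.904)) = √2165 = 46.5 m/s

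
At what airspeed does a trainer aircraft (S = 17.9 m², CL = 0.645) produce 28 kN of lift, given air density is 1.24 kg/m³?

L = ½ρv²S·CL ⇒ v = √(2L/(ρ·S·CL))
v = √(2 × 28000 / (1.24 × 17.9 × 0.645)) = √3912 = 62.5 m/s

v = 62.5 m/s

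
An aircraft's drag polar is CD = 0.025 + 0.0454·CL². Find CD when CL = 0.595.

CD = 0.025 + 0.0454 × 0.595² = 0.025 + 0.01607 = 0.0411

CD = 0.0411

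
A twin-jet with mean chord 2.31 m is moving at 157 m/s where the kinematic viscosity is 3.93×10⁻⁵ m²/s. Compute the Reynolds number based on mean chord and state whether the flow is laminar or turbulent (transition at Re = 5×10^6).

Re = v·c/ν = 157 × 2.31 / (3.93×10⁻⁵) = 9.23×10^6
Since 9.23×10^6 > 5×10^6, the flow is turbulent.

Re = 9.23×10^6 (turbulent)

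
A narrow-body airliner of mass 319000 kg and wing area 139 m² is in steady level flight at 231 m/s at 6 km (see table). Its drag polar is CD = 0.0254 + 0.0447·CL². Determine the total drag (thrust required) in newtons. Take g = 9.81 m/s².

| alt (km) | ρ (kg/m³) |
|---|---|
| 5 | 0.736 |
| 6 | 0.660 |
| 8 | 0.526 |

At 6 km, from the table: ρ = 0.660 kg/m³.
In steady level flight, lift balances weight: W = mg = 319000 × 9.81 = 3.1294×10^6 N.
q = ½ρv² = ½ × 0.66 × 231² = 17610 Pa.
CL = W/(q·S) = 3.1294×10^6 / (17610 × 139) = 1.279.
CD = 0.0254 + 0.0447 × 1.279² = 0.09847.
D = q·S·CD = 17610 × 139 × 0.09847 = 2.41×10^5 N

D = 2.41×10^5 N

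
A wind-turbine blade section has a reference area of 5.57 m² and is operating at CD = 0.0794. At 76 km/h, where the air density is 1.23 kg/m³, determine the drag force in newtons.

Convert speed: v = 76 km/h ÷ 3.6 = 21.11 m/s.
Dynamic pressure q = ½ρv² = ½ × 1.23 × 21.11² = 274.1 Pa.
D = q·S·CD = 274.1 × 5.57 × 0.0794 = 121 N

D = 121 N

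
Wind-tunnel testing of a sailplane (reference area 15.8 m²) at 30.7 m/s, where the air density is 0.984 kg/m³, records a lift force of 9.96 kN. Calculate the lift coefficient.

From L = ½ρv²S·CL, rearranging gives CL = 2L/(ρv²S).
CL = 2 × 9960 / (0.984 × 30.7² × 15.8) = 1.36

CL = 1.36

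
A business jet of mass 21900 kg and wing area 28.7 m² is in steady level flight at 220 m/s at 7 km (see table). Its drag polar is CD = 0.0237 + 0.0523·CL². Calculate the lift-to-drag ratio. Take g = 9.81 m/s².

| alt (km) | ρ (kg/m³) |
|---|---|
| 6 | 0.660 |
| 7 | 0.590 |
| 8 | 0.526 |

At 7 km, from the table: ρ = 0.590 kg/m³.
Weight W = mg = 21900 × 9.81 = 2.1484×10^5 N; in level flight L = W.
Dynamic pressure q = 0.5 × 0.59 × 220² = 14280 Pa.
CL = W/(q·S) = 2.1484×10^5 / (14280 × 28.7) = 0.5243.
CD = 0.0237 + 0.0523 × 0.5243² = 0.03808.
L/D = CL/CD = 0.5243 / 0.03808 = 13.8

L/D = 13.8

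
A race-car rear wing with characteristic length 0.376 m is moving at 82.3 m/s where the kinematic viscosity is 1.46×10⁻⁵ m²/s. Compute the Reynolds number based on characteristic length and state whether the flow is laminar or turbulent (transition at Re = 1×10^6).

Re = 2.12×10^6 (turbulent)

Re = v·c/ν = 82.3 × 0.376 / (1.46×10⁻⁵) = 2.12×10^6
Since 2.12×10^6 > 1×10^6, the flow is turbulent.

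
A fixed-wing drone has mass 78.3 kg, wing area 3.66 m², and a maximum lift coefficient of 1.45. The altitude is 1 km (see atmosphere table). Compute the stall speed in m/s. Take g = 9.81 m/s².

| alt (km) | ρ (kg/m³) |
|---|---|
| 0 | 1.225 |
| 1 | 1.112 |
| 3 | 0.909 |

V_stall = 16.1 m/s

At 1 km, from the table: ρ = 1.112 kg/m³.
At stall, lift equals weight: L = W = m·g = 78.3 × 9.81 = 768.1 N.
V_stall = √(2W/(ρ·S·CL,max)) = √(2 × 768.1 / (1.112 × 3.66 × 1.45))
V_stall = √260.3 = 16.1 m/s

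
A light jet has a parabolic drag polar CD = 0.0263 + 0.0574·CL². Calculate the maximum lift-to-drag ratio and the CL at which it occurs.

(L/D)max = 12.9, at CL = 0.677

For CD = CD0 + K·CL², (L/D)max occurs at CL* = √(CD0/K) and equals 1/(2√(K·CD0)).
(L/D)max = 1/(2√(0.0574 × 0.0263)) = 1/(2 × 0.03885) = 12.9
CL* = √(0.0263/0.0574) = 0.677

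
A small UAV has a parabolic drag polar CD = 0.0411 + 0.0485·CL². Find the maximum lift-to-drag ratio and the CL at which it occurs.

For CD = CD0 + K·CL², (L/D)max occurs at CL* = √(CD0/K) and equals 1/(2√(K·CD0)).
(L/D)max = 1/(2√(0.0485 × 0.0411)) = 1/(2 × 0.04465) = 11.2
CL* = √(0.0411/0.0485) = 0.921

(L/D)max = 11.2, at CL = 0.921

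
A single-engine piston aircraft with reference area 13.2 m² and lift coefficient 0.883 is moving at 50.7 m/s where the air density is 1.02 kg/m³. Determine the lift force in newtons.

Dynamic pressure q = ½ρv² = ½ × 1.02 × 50.7² = 1311 Pa.
L = q·S·CL = 1311 × 13.2 × 0.883 = 15300 N ≈ 15.3 kN

L = 15300 N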